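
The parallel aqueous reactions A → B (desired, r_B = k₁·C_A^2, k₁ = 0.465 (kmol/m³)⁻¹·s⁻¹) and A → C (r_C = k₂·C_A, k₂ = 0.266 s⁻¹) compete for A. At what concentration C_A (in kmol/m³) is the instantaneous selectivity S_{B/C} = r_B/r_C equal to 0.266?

0.152 kmol/m³

S_{B/C} = (k₁/k₂)·C_A ⇒ C_A = S·k₂/k₁.
= 0.266×0.266/0.465 = 0.152 kmol/m³.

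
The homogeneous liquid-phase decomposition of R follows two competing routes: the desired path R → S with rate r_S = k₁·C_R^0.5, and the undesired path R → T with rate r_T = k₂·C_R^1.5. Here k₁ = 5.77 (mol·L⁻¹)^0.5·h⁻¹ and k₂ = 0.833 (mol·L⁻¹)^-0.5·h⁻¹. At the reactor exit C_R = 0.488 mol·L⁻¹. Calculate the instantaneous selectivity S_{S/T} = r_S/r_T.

S_{S/T} = r_S/r_T = (k₁·C_R^0.5)/(k₂·C_R^1.5) = (k₁/k₂)·C_R⁻¹.
= (5.77×0.4880^0.5) / (0.833×0.4880^1.5) = 4.031/0.2840 = 14.2.
The undesired path is higher order in R, so low C_R (CSTR or dilute feed) favours S.

14.2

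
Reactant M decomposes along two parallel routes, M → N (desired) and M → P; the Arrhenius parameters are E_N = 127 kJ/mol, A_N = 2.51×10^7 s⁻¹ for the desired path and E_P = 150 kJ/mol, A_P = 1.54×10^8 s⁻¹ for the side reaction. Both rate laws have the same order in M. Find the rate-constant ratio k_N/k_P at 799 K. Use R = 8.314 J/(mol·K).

5.20

Since both paths have the same order in M, the concentration cancels and S_{N/P} = k_N/k_P = (A_N/A_P)·exp[(E_P−E_N)/(RT)].
(E_P−E_N)/(RT) = (150−127)×10³/(8.314×799) = 23000/6643 = 3.462.
k_N/k_P = (2.51×10^7/1.54×10^8)·exp(3.462) = 0.1630 × 31.89 = 5.20.
Since E_N < E_P, lowering the temperature improves selectivity toward N.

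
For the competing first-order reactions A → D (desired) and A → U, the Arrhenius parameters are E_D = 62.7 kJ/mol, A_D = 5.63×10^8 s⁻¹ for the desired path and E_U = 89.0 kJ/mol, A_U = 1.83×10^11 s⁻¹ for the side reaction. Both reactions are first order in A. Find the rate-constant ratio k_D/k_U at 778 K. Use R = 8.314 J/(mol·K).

Since both paths have the same order in A, the concentration cancels and S_{D/U} = k_D/k_U = (A_D/A_U)·exp[(E_U−E_D)/(RT)].
(E_U−E_D)/(RT) = (89.0−62.7)×10³/(8.314×778) = 26300/6468 = 4.066.
k_D/k_U = (5.63×10^8/1.83×10^11)·exp(4.066) = 0.003077 × 58.32 = 0.179.

0.179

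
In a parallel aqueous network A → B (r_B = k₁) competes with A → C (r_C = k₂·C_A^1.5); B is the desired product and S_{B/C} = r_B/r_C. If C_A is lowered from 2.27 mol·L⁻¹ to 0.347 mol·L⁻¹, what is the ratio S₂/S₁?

16.7

S_{B/C} = (k₁/k₂)·C_A^-1.5, so S₂/S₁ = (C_{A,2}/C_{A,1})^-1.5.
= (0.347/2.27)^(-1.5) = (0.1529)^(-1.5) = 16.7.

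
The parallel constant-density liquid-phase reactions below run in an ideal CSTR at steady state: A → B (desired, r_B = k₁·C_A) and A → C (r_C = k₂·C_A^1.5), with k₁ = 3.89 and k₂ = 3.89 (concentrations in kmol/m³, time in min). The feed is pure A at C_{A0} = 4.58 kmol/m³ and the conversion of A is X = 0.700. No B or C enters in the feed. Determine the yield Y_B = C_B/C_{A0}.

Exit C_A = C_{A0}(1−X) = 4.58×0.300 = 1.374 kmol/m³.
In a CSTR the entire volume is at exit conditions, so r_B = 3.89×1.374 = 5.345 and r_C = 3.89×1.374^1.5 = 6.265.
Fraction of consumed A going to B: r_B/(r_B+r_C) = 0.4604.
C_B = 0.4604·C_{A0}·X = 0.4604×4.58×0.700 = 1.48 kmol/m³; Y_B = C_B/C_{A0} = 0.322.

0.322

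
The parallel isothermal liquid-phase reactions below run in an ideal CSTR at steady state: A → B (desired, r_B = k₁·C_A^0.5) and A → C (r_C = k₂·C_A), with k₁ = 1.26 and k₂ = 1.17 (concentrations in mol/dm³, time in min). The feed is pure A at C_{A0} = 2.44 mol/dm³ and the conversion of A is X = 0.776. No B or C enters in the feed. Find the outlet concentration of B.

Exit C_A = C_{A0}(1−X) = 2.44×0.224 = 0.5466 mol/dm³.
In a CSTR the entire volume is at exit conditions, so r_B = 1.26×0.5466^0.5 = 0.9315 and r_C = 1.17×0.5466 = 0.6395.
Fraction of consumed A going to B: r_B/(r_B+r_C) = 0.5929.
C_B = 0.5929·C_{A0}·X = 0.5929×2.44×0.776 = 1.12 mol/dm³.

1.12 mol/dm³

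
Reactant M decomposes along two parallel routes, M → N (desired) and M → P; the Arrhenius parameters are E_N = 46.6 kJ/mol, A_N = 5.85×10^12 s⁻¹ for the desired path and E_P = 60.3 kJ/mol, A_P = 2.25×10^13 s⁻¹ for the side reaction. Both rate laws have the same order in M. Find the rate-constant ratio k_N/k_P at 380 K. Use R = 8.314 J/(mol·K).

19.9

Since both paths have the same order in M, the concentration cancels and S_{N/P} = k_N/k_P = (A_N/A_P)·exp[(E_P−E_N)/(RT)].
(E_P−E_N)/(RT) = (60.3−46.6)×10³/(8.314×380) = 13700/3159 = 4.336.
k_N/k_P = (5.85×10^12/2.25×10^13)·exp(4.336) = 0.2600 × 76.43 = 19.9.
Since E_N < E_P, lowering the temperature improves selectivity toward N.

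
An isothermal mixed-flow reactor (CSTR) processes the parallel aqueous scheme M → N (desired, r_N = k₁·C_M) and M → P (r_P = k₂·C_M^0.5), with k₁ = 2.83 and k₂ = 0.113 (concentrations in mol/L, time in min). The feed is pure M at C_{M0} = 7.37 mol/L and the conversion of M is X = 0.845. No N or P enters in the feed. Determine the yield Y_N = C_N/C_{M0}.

0.815

Exit C_M = C_{M0}(1−X) = 7.37×0.155 = 1.142 mol/L.
In a CSTR the entire volume is at exit conditions, so r_N = 2.83×1.142 = 3.233 and r_P = 0.113×1.142^0.5 = 0.1208.
Fraction of consumed M going to N: r_N/(r_N+r_P) = 0.9640.
C_N = 0.9640·C_{M0}·X = 0.9640×7.37×0.845 = 6.00 mol/L; Y_N = C_N/C_{M0} = 0.815.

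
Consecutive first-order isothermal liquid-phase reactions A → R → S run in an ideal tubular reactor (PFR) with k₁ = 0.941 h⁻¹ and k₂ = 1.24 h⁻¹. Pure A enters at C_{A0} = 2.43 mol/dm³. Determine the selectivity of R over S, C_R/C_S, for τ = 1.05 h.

1.01

For first-order series with pure A initially, C_R(τ) = k₁C_{A0}/(k₂−k₁)·(e^(−k₁τ) − e^(−k₂τ)).
e^(−k₁τ) = e^(−0.941×1.05) = e^(−0.9880) = 0.3723; e^(−k₂τ) = e^(−1.302) = 0.2720.
C_R = 0.941×2.43/(1.24−0.941) × (0.3723−0.2720) = 7.648×0.1003 = 0.7672 mol/dm³.
C_A = C_{A0}e^(−k₁τ) = 0.9047 mol/dm³, so C_S = C_{A0}−C_A−C_R = 0.7581 mol/dm³; C_R/C_S = 1.01.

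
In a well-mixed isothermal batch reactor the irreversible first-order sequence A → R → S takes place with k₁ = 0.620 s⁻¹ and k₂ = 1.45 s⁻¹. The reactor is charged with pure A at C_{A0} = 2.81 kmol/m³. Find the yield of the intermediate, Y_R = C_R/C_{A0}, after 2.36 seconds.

0.149

The intermediate concentration in a first-order A→B→C sequence is C_R = k₁C_{A0}(e^(−k₁t) − e^(−k₂t))/(k₂−k₁).
e^(−k₁t) = e^(−0.620×2.36) = e^(−1.463) = 0.2315; e^(−k₂t) = e^(−3.422) = 0.03265.
C_R = 0.620×2.81/(1.45−0.620) × (0.2315−0.03265) = 2.099×0.1988 = 0.4174 kmol/m³.
Y_R = C_R/C_{A0} = 0.4174/2.81 = 0.149.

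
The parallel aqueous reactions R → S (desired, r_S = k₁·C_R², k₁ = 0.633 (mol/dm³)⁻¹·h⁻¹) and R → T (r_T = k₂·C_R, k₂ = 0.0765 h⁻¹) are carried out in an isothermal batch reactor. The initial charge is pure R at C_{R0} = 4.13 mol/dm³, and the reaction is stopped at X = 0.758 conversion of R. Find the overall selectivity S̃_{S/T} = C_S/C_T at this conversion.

18.4

C_R = C_{R0}(1−X) = 0.9995 mol/dm³.
Along a PFR/batch, dC_T/dC_R = −r_T/(r_S+r_T) = −k₂/(k₂+k₁·C_R).
Integrating from C_{R0} to C_R: C_T = (0.0765/0.633)·ln[(0.0765+0.633·4.13)/(0.0765+0.633·0.999)] = 0.1209·ln(2.691/0.7092) = 0.1612 mol/dm³.
Then C_S = (C_{R0}−C_R) − C_T = 3.131 − 0.1612 = 2.969 mol/dm³.
S̃_{S/T} = C_S/C_T = 2.969/0.1612 = 18.4.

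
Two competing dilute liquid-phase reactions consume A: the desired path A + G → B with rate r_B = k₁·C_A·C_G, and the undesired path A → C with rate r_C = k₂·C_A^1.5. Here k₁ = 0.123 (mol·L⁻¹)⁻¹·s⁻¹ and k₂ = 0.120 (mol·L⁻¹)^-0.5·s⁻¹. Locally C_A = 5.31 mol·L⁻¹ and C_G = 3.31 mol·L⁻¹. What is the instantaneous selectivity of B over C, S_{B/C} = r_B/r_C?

S_{B/C} = r_B/r_C = (k₁·C_A·C_G)/(k₂·C_A^1.5) = (k₁/k₂)·C_A^-0.5·C_G.
= (0.123×5.310×3.310) / (0.120×5.310^1.5) = 2.162/1.468 = 1.47.
The undesired path is higher order in A, so low C_A (CSTR or dilute feed) favours B.

1.47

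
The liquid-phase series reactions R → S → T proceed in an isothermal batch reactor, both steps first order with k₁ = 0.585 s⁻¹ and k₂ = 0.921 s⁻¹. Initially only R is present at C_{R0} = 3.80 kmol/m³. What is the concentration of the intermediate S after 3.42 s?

0.611 kmol/m³

Solving the coupled first-order balances gives C_S(t) = [k₁/(k₂−k₁)]·C_{R0}·(e^(−k₁t) − e^(−k₂t)).
e^(−k₁t) = e^(−0.585×3.42) = e^(−2.001) = 0.1352; e^(−k₂t) = e^(−3.150) = 0.04286.
C_S = 0.585×3.80/(0.921−0.585) × (0.1352−0.04286) = 6.616×0.09238 = 0.6112 kmol/m³.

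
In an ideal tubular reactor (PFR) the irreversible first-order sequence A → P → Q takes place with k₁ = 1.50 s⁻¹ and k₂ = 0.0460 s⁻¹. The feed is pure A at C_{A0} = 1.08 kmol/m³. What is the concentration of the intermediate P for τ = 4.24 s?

0.915 kmol/m³

For first-order series with pure A initially, C_P(τ) = k₁C_{A0}/(k₂−k₁)·(e^(−k₁τ) − e^(−k₂τ)).
e^(−k₁τ) = e^(−1.50×4.24) = e^(−6.360) = 0.001729; e^(−k₂τ) = e^(−0.1950) = 0.8228.
C_P = 1.50×1.08/(0.0460−1.50) × (0.001729−0.8228) = (-1.114)×(-0.8211) = 0.9148 kmol/m³.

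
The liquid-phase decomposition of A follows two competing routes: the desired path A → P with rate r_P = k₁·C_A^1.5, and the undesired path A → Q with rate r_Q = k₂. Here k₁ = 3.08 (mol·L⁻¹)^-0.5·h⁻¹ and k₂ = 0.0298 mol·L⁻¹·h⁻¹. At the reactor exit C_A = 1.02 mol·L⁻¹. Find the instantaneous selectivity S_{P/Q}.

106

S_{P/Q} = r_P/r_Q = (k₁·C_A^1.5)/(k₂) = (k₁/k₂)·C_A^1.5.
= (3.08×1.020^1.5) / (0.0298) = 3.173/0.02980 = 106.
Since the desired path is higher order in A, keeping C_A high (PFR or concentrated feed) favours P.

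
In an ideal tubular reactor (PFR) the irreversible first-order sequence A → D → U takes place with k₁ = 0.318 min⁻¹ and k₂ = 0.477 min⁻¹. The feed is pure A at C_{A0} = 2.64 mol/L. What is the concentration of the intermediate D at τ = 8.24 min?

0.281 mol/L

The intermediate concentration in a first-order A→B→C sequence is C_D = k₁C_{A0}(e^(−k₁τ) − e^(−k₂τ))/(k₂−k₁).
e^(−k₁τ) = e^(−0.318×8.24) = e^(−2.620) = 0.07278; e^(−k₂τ) = e^(−3.930) = 0.01963.
C_D = 0.318×2.64/(0.477−0.318) × (0.07278−0.01963) = 5.280×0.05315 = 0.2806 mol/L.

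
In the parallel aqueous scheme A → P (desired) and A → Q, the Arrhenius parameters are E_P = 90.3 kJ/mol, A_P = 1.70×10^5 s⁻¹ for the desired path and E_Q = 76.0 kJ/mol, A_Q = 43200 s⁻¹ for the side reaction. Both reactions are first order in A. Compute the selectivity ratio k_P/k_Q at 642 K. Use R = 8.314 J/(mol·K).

Since both paths have the same order in A, the concentration cancels and S_{P/Q} = k_P/k_Q = (A_P/A_Q)·exp[(E_Q−E_P)/(RT)].
(E_Q−E_P)/(RT) = (76.0−90.3)×10³/(8.314×642) = -14300/5338 = -2.679.
k_P/k_Q = (1.70×10^5/43200)·exp(-2.679) = 3.935 × 0.06862 = 0.270.

0.270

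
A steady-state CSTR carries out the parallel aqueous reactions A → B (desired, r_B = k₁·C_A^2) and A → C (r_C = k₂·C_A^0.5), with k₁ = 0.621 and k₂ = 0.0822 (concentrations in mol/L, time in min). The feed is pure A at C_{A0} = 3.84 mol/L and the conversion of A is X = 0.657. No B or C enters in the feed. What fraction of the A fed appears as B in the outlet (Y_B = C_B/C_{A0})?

0.604

Exit C_A = C_{A0}(1−X) = 3.84×0.343 = 1.317 mol/L.
Rates in a CSTR are evaluated at the outlet concentration: r_B = 0.621×1.317^2 = 1.077, r_C = 0.0822×1.317^0.5 = 0.09434.
Fraction of consumed A going to B: r_B/(r_B+r_C) = 0.9195.
C_B = 0.9195·C_{A0}·X = 0.9195×3.84×0.657 = 2.32 mol/L; Y_B = C_B/C_{A0} = 0.604.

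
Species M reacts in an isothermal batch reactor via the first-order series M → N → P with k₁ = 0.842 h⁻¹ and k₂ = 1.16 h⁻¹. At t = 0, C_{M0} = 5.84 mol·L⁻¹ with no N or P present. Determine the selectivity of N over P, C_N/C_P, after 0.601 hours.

The intermediate concentration in a first-order A→B→C sequence is C_N = k₁C_{M0}(e^(−k₁t) − e^(−k₂t))/(k₂−k₁).
e^(−k₁t) = e^(−0.842×0.601) = e^(−0.5060) = 0.6029; e^(−k₂t) = e^(−0.6972) = 0.4980.
C_N = 0.842×5.84/(1.16−0.842) × (0.6029−0.4980) = 15.46×0.1049 = 1.622 mol·L⁻¹.
C_M = C_{M0}e^(−k₁t) = 3.521 mol·L⁻¹, so C_P = C_{M0}−C_M−C_N = 0.6974 mol·L⁻¹; C_N/C_P = 2.33.

2.33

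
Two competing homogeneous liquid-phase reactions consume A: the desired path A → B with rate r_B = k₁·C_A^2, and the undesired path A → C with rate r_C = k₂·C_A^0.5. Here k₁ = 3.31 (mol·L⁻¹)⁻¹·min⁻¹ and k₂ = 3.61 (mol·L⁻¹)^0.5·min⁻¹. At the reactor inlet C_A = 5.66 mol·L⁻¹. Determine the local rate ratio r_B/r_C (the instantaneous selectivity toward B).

12.3

S_{B/C} = r_B/r_C = (k₁·C_A^2)/(k₂·C_A^0.5) = (k₁/k₂)·C_A^1.5.
= (3.31×5.660^2) / (3.61×5.660^0.5) = 106.0/8.588 = 12.3.
Since the desired path is higher order in A, keeping C_A high (PFR or concentrated feed) favours B.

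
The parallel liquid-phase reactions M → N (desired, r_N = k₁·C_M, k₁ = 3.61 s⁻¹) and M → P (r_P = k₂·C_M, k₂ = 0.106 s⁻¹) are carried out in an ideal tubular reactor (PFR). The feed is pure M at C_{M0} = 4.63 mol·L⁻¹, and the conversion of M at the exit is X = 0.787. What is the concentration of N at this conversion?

C_M = C_{M0}(1−X) = 0.9862 mol·L⁻¹.
Both paths are first order in M, so the instantaneous fraction to N is constant: dC_N/d(−C_M) = k₁/(k₁+k₂) = 0.9715.
C_N = 0.9715·(C_{M0}−C_M) = 0.9715×3.644 = 3.54 mol·L⁻¹.

3.54 mol·L⁻¹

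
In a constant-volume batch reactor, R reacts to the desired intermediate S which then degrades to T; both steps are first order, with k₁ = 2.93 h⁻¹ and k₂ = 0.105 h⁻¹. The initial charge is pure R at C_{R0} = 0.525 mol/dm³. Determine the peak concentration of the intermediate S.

0.464 mol/dm³

At the optimum, C_{S,max}/C_{R0} = (k₁/k₂)^[k₂/(k₂−k₁)].
= (2.93/0.105)^(0.105/(0.105−2.93)) = (27.90)^(-0.03717) = 0.8836.
C_{S,max} = 0.8836×0.525 = 0.464 mol/dm³.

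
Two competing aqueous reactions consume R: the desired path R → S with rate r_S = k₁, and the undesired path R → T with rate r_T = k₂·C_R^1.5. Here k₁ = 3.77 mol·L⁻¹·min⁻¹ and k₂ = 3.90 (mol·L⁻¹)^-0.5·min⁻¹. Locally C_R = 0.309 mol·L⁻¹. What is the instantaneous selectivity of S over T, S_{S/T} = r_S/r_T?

5.63

S_{S/T} = r_S/r_T = (k₁)/(k₂·C_R^1.5) = (k₁/k₂)·C_R^-1.5.
= (3.77) / (3.90×0.3090^1.5) = 3.770/0.6699 = 5.63.
The undesired path is higher order in R, so low C_R (CSTR or dilute feed) favours S.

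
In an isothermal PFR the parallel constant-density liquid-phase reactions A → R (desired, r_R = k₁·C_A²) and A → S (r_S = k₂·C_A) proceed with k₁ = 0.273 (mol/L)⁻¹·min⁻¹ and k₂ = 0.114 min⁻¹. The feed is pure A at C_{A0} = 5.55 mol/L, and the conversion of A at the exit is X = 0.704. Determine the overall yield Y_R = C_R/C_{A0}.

0.624

C_A = C_{A0}(1−X) = 1.643 mol/L.
Along a PFR/batch, dC_S/dC_A = −r_S/(r_R+r_S) = −k₂/(k₂+k₁·C_A).
Integrating from C_{A0} to C_A: C_S = (0.114/0.273)·ln[(0.114+0.273·5.55)/(0.114+0.273·1.64)] = 0.4176·ln(1.629/0.5625) = 0.4441 mol/L.
Then C_R = (C_{A0}−C_A) − C_S = 3.907 − 0.4441 = 3.463 mol/L.
Y_R = C_R/C_{A0} = 3.463/5.55 = 0.624.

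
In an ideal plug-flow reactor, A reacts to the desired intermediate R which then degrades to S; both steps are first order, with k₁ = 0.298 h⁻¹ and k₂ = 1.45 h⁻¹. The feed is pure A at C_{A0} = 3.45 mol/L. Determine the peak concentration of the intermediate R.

0.471 mol/L

At the optimum, C_{R,max}/C_{A0} = (k₁/k₂)^[k₂/(k₂−k₁)].
= (0.298/1.45)^(1.45/(1.45−0.298)) = (0.2055)^(1.259) = 0.1365.
C_{R,max} = 0.1365×3.45 = 0.471 mol/L.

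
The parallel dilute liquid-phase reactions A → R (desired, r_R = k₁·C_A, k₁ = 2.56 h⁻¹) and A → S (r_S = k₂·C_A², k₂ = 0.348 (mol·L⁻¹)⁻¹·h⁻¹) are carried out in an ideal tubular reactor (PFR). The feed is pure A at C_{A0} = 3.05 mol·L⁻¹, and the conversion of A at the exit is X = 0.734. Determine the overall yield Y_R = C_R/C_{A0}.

0.584

C_A = C_{A0}(1−X) = 0.8113 mol·L⁻¹.
Along a PFR/batch, dC_R/dC_A = −r_R/(r_R+r_S) = −k₁/(k₁+k₂·C_A).
Integrating from C_{A0} to C_A: C_R = (2.56/0.348)·ln[(2.56+0.348·3.05)/(2.56+0.348·0.811)] = 7.356·ln(3.621/2.842) = 1.782 mol·L⁻¹.
Y_R = C_R/C_{A0} = 1.782/3.05 = 0.584.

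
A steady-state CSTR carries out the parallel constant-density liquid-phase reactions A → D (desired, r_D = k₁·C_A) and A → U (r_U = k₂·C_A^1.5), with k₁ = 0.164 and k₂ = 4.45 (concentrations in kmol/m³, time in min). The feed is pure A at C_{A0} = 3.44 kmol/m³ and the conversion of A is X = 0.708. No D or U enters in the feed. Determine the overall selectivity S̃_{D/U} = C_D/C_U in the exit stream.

0.0368

Exit C_A = C_{A0}(1−X) = 3.44×0.292 = 1.004 kmol/m³.
Rates in a CSTR are evaluated at the outlet concentration: r_D = 0.164×1.004 = 0.1647, r_U = 4.45×1.004^1.5 = 4.480.
Overall selectivity = C_D/C_U = r_Dτ/(r_Uτ) = r_D/r_U = 0.0368.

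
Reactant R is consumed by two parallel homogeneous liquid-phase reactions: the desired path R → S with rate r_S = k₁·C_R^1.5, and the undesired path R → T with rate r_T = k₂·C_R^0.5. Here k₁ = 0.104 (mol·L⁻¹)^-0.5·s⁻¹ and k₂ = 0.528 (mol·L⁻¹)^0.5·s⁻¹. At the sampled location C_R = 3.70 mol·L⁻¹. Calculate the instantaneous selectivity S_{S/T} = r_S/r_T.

0.729

S_{S/T} = r_S/r_T = (k₁·C_R^1.5)/(k₂·C_R^0.5) = (k₁/k₂)·C_R.
= (0.104×3.700^1.5) / (0.528×3.700^0.5) = 0.7402/1.016 = 0.729.
Since the desired path is higher order in R, keeping C_R high (PFR or concentrated feed) favours S.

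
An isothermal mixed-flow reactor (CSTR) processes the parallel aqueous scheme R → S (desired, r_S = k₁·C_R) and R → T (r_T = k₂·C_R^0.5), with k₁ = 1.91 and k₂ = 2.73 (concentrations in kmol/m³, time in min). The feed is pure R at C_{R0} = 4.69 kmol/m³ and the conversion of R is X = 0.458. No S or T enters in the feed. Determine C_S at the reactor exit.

Exit C_R = C_{R0}(1−X) = 4.69×0.542 = 2.542 kmol/m³.
A CSTR operates uniformly at the exit composition, giving r_S = 4.855 and r_T = 4.353 (each k·C_R^n at C_R = 2.542).
Fraction of consumed R going to S: r_S/(r_S+r_T) = 0.5273.
C_S = 0.5273·C_{R0}·X = 0.5273×4.69×0.458 = 1.13 kmol/m³.

1.13 kmol/m³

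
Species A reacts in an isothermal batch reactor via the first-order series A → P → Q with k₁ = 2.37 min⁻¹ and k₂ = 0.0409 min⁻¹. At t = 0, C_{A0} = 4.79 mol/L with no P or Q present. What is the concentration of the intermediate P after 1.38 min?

4.42 mol/L

The intermediate concentration in a first-order A→B→C sequence is C_P = k₁C_{A0}(e^(−k₁t) − e^(−k₂t))/(k₂−k₁).
e^(−k₁t) = e^(−2.37×1.38) = e^(−3.271) = 0.03798; e^(−k₂t) = e^(−0.05644) = 0.9451.
C_P = 2.37×4.79/(0.0409−2.37) × (0.03798−0.9451) = (-4.874)×(-0.9071) = 4.421 mol/L.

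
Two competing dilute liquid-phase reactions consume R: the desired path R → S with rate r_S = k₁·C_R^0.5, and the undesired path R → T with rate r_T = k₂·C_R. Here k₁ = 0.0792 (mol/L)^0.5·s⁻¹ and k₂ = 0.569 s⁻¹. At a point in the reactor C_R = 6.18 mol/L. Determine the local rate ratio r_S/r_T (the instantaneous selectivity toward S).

S_{S/T} = r_S/r_T = (k₁·C_R^0.5)/(k₂·C_R) = (k₁/k₂)·C_R^-0.5.
= (0.0792×6.180^0.5) / (0.569×6.180) = 0.1969/3.516 = 0.0560.

0.0560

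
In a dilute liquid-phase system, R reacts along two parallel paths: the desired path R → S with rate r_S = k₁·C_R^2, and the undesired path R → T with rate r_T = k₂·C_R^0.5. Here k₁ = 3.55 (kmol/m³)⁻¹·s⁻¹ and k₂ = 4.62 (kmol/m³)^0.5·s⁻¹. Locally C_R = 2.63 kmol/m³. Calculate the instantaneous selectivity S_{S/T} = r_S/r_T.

3.28

S_{S/T} = r_S/r_T = (k₁·C_R^2)/(k₂·C_R^0.5) = (k₁/k₂)·C_R^1.5.
= (3.55×2.630^2) / (4.62×2.630^0.5) = 24.55/7.492 = 3.28.
Since the desired path is higher order in R, keeping C_R high (PFR or concentrated feed) favours S.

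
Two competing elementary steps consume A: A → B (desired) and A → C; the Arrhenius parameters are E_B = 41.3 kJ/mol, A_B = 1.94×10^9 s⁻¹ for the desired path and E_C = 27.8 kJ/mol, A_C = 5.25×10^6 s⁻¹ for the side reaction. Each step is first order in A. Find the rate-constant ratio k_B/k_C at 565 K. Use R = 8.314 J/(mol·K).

Since both paths have the same order in A, the concentration cancels and S_{B/C} = k_B/k_C = (A_B/A_C)·exp[(E_C−E_B)/(RT)].
(E_C−E_B)/(RT) = (27.8−41.3)×10³/(8.314×565) = -13500/4697 = -2.874.
k_B/k_C = (1.94×10^9/5.25×10^6)·exp(-2.874) = 369.5 × 0.05648 = 20.9.
Since E_B > E_C, raising the temperature improves selectivity toward B.

20.9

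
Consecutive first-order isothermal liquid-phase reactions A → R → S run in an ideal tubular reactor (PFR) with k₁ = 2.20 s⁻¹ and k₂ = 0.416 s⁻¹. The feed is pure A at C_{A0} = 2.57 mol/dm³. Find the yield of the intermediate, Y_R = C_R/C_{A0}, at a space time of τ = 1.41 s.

Solving the coupled first-order balances gives C_R(τ) = [k₁/(k₂−k₁)]·C_{A0}·(e^(−k₁τ) − e^(−k₂τ)).
e^(−k₁τ) = e^(−2.20×1.41) = e^(−3.102) = 0.04496; e^(−k₂τ) = e^(−0.5866) = 0.5562.
C_R = 2.20×2.57/(0.416−2.20) × (0.04496−0.5562) = (-3.169)×(-0.5113) = 1.620 mol/dm³.
Y_R = C_R/C_{A0} = 1.620/2.57 = 0.631.

0.631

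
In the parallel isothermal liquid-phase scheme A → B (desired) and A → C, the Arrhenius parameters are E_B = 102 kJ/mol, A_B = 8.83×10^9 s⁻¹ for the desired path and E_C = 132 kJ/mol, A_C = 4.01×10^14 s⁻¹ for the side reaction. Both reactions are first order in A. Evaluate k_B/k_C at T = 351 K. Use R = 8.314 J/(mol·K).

k_B/k_C = (A_B/A_C)·exp[−(E_B−E_C)/(RT)] = (A_B/A_C)·exp[(E_C−E_B)/(RT)].
(E_C−E_B)/(RT) = (132−102)×10³/(8.314×351) = 30000/2918 = 10.28.
k_B/k_C = (8.83×10^9/4.01×10^14)·exp(10.28) = 2.202×10^-5 × 29151 = 0.642.
Since E_B < E_C, lowering the temperature improves selectivity toward B.

0.642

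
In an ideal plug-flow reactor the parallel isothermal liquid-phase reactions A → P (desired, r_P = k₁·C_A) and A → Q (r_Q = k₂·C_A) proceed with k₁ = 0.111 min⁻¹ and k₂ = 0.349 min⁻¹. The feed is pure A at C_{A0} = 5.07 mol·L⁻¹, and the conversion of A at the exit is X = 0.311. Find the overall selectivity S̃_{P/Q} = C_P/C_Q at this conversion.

C_A = C_{A0}(1−X) = 3.493 mol·L⁻¹.
Both paths are first order in A, so the instantaneous fraction to P is constant: dC_P/d(−C_A) = k₁/(k₁+k₂) = 0.2413.
C_P = 0.2413·(C_{A0}−C_A) = 0.2413×1.577 = 0.380 mol·L⁻¹.
C_Q = (C_{A0}−C_A)−C_P = 1.196 mol·L⁻¹; S̃_{P/Q} = 0.3805/1.196 = 0.318.

0.318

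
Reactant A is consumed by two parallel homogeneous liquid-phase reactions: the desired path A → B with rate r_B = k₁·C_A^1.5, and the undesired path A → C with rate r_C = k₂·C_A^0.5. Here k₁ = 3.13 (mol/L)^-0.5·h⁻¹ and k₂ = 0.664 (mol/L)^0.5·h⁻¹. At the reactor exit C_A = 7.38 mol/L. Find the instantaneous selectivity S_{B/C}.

S_{B/C} = r_B/r_C = (k₁·C_A^1.5)/(k₂·C_A^0.5) = (k₁/k₂)·C_A.
= (3.13×7.380^1.5) / (0.664×7.380^0.5) = 62.75/1.804 = 34.8.
Since the desired path is higher order in A, keeping C_A high (PFR or concentrated feed) favours B.

34.8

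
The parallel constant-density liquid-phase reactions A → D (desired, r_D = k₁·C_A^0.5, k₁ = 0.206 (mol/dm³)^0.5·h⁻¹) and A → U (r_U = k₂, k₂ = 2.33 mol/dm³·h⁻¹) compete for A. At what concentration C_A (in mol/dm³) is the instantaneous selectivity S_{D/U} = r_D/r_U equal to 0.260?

S_{D/U} = (k₁/k₂)·C_A^0.5 ⇒ C_A = (S·k₂/k₁)^(2).
= (0.260×2.33/0.206)^(2) = (2.941)^(2) = 8.65 mol/dm³.

8.65 mol/dm³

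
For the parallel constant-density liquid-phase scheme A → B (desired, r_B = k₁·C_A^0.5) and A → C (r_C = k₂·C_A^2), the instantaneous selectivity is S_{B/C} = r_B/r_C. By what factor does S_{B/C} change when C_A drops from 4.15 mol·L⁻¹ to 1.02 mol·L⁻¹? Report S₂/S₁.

8.21

S_{B/C} = (k₁/k₂)·C_A^-1.5, so S₂/S₁ = (C_{A,2}/C_{A,1})^-1.5.
= (1.02/4.15)^(-1.5) = (0.2458)^(-1.5) = 8.21.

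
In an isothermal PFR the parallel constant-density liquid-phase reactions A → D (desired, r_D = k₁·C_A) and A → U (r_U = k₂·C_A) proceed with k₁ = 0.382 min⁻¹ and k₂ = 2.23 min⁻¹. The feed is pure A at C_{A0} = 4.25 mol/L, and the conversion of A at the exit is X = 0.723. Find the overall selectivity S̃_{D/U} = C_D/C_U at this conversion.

C_A = C_{A0}(1−X) = 1.177 mol/L.
Both paths are first order in A, so the instantaneous fraction to D is constant: dC_D/d(−C_A) = k₁/(k₁+k₂) = 0.1462.
C_D = 0.1462·(C_{A0}−C_A) = 0.1462×3.073 = 0.449 mol/L.
C_U = (C_{A0}−C_A)−C_D = 2.623 mol/L; S̃_{D/U} = 0.4494/2.623 = 0.171.

0.171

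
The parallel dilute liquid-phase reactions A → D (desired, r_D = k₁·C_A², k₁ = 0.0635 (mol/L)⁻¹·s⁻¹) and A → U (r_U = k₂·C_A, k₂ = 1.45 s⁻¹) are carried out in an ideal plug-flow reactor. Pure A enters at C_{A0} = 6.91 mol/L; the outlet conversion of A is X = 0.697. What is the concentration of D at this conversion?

0.783 mol/L

C_A = C_{A0}(1−X) = 2.094 mol/L.
Along a PFR/batch, dC_U/dC_A = −r_U/(r_D+r_U) = −k₂/(k₂+k₁·C_A).
Integrating from C_{A0} to C_A: C_U = (1.45/0.0635)·ln[(1.45+0.0635·6.91)/(1.45+0.0635·2.09)] = 22.83·ln(1.889/1.583) = 4.034 mol/L.
Then C_D = (C_{A0}−C_A) − C_U = 4.816 − 4.034 = 0.7827 mol/L.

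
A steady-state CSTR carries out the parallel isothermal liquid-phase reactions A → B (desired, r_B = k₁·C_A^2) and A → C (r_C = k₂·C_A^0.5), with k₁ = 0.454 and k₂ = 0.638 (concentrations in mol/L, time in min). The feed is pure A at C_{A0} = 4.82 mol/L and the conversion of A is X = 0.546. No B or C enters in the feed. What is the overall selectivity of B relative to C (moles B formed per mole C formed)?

Exit C_A = C_{A0}(1−X) = 4.82×0.454 = 2.188 mol/L.
In a CSTR the entire volume is at exit conditions, so r_B = 0.454×2.188^2 = 2.174 and r_C = 0.638×2.188^0.5 = 0.9438.
Overall selectivity = C_B/C_C = r_Bτ/(r_Cτ) = r_B/r_C = 2.30.

2.30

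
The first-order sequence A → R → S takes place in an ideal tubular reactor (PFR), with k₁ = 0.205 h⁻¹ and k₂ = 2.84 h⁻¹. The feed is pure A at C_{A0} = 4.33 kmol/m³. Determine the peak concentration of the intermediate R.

For a first-order series the maximum intermediate yield is C_{R,max}/C_{A0} = (k₁/k₂)^[k₂/(k₂−k₁)].
= (0.205/2.84)^(2.84/(2.84−0.205)) = (0.07218)^(1.078) = 0.05883.
C_{R,max} = 0.05883×4.33 = 0.255 kmol/m³.

0.255 kmol/m³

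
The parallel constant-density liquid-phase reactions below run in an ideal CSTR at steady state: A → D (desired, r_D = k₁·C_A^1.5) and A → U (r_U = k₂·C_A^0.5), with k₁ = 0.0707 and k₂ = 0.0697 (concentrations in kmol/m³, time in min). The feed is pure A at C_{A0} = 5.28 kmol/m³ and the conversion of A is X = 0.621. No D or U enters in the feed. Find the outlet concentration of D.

2.20 kmol/m³

Exit C_A = C_{A0}(1−X) = 5.28×0.379 = 2.001 kmol/m³.
A CSTR operates uniformly at the exit composition, giving r_D = 0.2001 and r_U = 0.09860 (each k·C_A^n at C_A = 2.001).
Fraction of consumed A going to D: r_D/(r_D+r_U) = 0.6699.
C_D = 0.6699·C_{A0}·X = 0.6699×5.28×0.621 = 2.20 kmol/m³.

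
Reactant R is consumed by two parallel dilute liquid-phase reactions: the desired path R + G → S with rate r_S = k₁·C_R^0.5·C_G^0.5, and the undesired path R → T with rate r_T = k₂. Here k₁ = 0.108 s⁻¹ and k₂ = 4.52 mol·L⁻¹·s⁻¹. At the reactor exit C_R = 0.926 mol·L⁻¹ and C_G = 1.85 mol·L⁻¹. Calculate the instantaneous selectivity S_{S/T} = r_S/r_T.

0.0313

S_{S/T} = r_S/r_T = (k₁·C_R^0.5·C_G^0.5)/(k₂) = (k₁/k₂)·C_R^0.5·C_G^0.5.
= (0.108×0.9260^0.5×1.850^0.5) / (4.52) = 0.1414/4.520 = 0.0313.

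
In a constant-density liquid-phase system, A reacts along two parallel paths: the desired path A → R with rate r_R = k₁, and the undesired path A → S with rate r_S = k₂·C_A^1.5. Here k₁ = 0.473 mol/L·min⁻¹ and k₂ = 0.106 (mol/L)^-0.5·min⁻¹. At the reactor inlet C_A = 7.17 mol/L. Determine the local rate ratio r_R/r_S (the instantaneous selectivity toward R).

0.232

S_{R/S} = r_R/r_S = (k₁)/(k₂·C_A^1.5) = (k₁/k₂)·C_A^-1.5.
= (0.473) / (0.106×7.170^1.5) = 0.4730/2.035 = 0.232.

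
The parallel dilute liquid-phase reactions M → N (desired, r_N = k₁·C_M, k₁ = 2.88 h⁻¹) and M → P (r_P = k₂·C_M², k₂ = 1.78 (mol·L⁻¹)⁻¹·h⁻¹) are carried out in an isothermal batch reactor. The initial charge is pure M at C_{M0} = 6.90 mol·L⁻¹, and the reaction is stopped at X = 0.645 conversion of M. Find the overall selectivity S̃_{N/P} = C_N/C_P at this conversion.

0.367

C_M = C_{M0}(1−X) = 2.450 mol·L⁻¹.
Along a PFR/batch, dC_N/dC_M = −r_N/(r_N+r_P) = −k₁/(k₁+k₂·C_M).
Integrating from C_{M0} to C_M: C_N = (2.88/1.78)·ln[(2.88+1.78·6.90)/(2.88+1.78·2.45)] = 1.618·ln(15.16/7.240) = 1.196 mol·L⁻¹.
C_P = (C_{M0}−C_M)−C_N = 3.255 mol·L⁻¹; S̃_{N/P} = 1.196/3.255 = 0.367.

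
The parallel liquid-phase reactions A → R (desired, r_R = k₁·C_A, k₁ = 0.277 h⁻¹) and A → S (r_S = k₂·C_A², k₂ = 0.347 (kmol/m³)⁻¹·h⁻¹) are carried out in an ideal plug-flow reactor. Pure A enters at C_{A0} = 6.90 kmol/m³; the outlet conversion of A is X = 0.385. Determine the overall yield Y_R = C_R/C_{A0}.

C_A = C_{A0}(1−X) = 4.244 kmol/m³.
Along a PFR/batch, dC_R/dC_A = −r_R/(r_R+r_S) = −k₁/(k₁+k₂·C_A).
Integrating from C_{A0} to C_A: C_R = (0.277/0.347)·ln[(0.277+0.347·6.90)/(0.277+0.347·4.24)] = 0.7983·ln(2.671/1.749) = 0.3379 kmol/m³.
Y_R = C_R/C_{A0} = 0.3379/6.90 = 0.0490.

0.0490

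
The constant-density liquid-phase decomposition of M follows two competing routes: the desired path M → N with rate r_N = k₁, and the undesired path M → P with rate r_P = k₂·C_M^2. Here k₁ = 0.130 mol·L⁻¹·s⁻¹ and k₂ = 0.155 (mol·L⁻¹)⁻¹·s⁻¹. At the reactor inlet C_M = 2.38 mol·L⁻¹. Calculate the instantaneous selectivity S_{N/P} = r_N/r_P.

S_{N/P} = r_N/r_P = (k₁)/(k₂·C_M^2) = (k₁/k₂)·C_M^-2.
= (0.130) / (0.155×2.380^2) = 0.1300/0.8780 = 0.148.

0.148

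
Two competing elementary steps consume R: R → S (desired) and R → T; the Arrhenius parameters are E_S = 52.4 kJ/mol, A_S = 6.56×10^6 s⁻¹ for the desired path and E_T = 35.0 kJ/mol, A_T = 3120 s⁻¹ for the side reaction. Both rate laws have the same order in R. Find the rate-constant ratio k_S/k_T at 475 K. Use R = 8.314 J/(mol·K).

25.7

k_S/k_T = (A_S/A_T)·exp[−(E_S−E_T)/(RT)] = (A_S/A_T)·exp[(E_T−E_S)/(RT)].
(E_T−E_S)/(RT) = (35.0−52.4)×10³/(8.314×475) = -17400/3949 = -4.406.
k_S/k_T = (6.56×10^6/3120)·exp(-4.406) = 2103 × 0.01220 = 25.7.
Since E_S > E_T, raising the temperature improves selectivity toward S.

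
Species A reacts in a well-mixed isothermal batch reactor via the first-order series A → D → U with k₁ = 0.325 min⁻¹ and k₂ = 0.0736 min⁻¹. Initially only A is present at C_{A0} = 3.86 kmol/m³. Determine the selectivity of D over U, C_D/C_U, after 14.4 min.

Solving the coupled first-order balances gives C_D(t) = [k₁/(k₂−k₁)]·C_{A0}·(e^(−k₁t) − e^(−k₂t)).
e^(−k₁t) = e^(−0.325×14.4) = e^(−4.680) = 0.009279; e^(−k₂t) = e^(−1.060) = 0.3465.
C_D = 0.325×3.86/(0.0736−0.325) × (0.009279−0.3465) = (-4.990)×(-0.3372) = 1.683 kmol/m³.
C_A = C_{A0}e^(−k₁t) = 0.03582 kmol/m³, so C_U = C_{A0}−C_A−C_D = 2.141 kmol/m³; C_D/C_U = 0.786.

0.786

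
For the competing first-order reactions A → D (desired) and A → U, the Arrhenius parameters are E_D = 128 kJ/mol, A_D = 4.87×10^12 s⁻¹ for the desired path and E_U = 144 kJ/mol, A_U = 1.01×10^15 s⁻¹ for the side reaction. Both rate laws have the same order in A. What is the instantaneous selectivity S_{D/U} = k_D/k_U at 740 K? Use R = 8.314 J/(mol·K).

0.0650

k_D/k_U = (A_D/A_U)·exp[−(E_D−E_U)/(RT)] = (A_D/A_U)·exp[(E_U−E_D)/(RT)].
(E_U−E_D)/(RT) = (144−128)×10³/(8.314×740) = 16000/6152 = 2.601.
k_D/k_U = (4.87×10^12/1.01×10^15)·exp(2.601) = 0.004822 × 13.47 = 0.0650.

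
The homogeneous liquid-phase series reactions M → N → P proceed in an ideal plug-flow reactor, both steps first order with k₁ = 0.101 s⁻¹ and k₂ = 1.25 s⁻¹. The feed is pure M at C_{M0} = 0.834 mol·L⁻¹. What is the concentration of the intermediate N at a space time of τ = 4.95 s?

0.0443 mol·L⁻¹

For first-order series with pure M initially, C_N(τ) = k₁C_{M0}/(k₂−k₁)·(e^(−k₁τ) − e^(−k₂τ)).
e^(−k₁τ) = e^(−0.101×4.95) = e^(−0.5000) = 0.6066; e^(−k₂τ) = e^(−6.188) = 0.002055.
C_N = 0.101×0.834/(1.25−0.101) × (0.6066−0.002055) = 0.07331×0.6045 = 0.04432 mol·L⁻¹.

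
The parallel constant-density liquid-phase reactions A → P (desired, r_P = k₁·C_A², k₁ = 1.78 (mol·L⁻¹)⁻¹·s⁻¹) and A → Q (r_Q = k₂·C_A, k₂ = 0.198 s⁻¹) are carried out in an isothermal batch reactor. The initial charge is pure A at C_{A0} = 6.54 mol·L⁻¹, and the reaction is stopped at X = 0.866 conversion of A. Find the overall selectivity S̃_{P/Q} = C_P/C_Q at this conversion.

C_A = C_{A0}(1−X) = 0.8764 mol·L⁻¹.
Along a PFR/batch, dC_Q/dC_A = −r_Q/(r_P+r_Q) = −k₂/(k₂+k₁·C_A).
Integrating from C_{A0} to C_A: C_Q = (0.198/1.78)·ln[(0.198+1.78·6.54)/(0.198+1.78·0.876)] = 0.1112·ln(11.84/1.758) = 0.2122 mol·L⁻¹.
Then C_P = (C_{A0}−C_A) − C_Q = 5.664 − 0.2122 = 5.451 mol·L⁻¹.
S̃_{P/Q} = C_P/C_Q = 5.451/0.2122 = 25.7.

25.7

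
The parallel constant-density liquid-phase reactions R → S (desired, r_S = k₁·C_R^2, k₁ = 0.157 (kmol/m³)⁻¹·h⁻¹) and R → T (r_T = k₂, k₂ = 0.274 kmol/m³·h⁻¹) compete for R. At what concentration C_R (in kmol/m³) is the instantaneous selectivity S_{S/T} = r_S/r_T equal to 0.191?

S_{S/T} = (k₁/k₂)·C_R^2 ⇒ C_R = (S·k₂/k₁)^(0.5).
= (0.191×0.274/0.157)^(0.5) = (0.3333)^(0.5) = 0.577 kmol/m³.

0.577 kmol/m³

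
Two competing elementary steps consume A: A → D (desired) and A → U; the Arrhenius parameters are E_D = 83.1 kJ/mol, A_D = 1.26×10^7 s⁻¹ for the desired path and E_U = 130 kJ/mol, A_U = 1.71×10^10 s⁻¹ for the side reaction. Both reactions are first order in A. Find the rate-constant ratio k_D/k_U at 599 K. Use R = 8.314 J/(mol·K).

With equal orders, S_{D/U} = k_D/k_U = (A_D/A_U)·exp[(E_U−E_D)/(RT)].
(E_U−E_D)/(RT) = (130−83.1)×10³/(8.314×599) = 46900/4980 = 9.418.
k_D/k_U = (1.26×10^7/1.71×10^10)·exp(9.418) = 7.368×10^-4 × 12302 = 9.06.

9.06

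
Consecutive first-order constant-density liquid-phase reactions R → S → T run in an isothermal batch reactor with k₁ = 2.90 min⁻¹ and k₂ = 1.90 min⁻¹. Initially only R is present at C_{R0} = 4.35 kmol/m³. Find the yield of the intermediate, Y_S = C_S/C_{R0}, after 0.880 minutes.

0.319

The intermediate concentration in a first-order A→B→C sequence is C_S = k₁C_{R0}(e^(−k₁t) − e^(−k₂t))/(k₂−k₁).
e^(−k₁t) = e^(−2.90×0.880) = e^(−2.552) = 0.07793; e^(−k₂t) = e^(−1.672) = 0.1879.
C_S = 2.90×4.35/(1.90−2.90) × (0.07793−0.1879) = (-12.61)×(-0.1099) = 1.387 kmol/m³.
Y_S = C_S/C_{R0} = 1.387/4.35 = 0.319.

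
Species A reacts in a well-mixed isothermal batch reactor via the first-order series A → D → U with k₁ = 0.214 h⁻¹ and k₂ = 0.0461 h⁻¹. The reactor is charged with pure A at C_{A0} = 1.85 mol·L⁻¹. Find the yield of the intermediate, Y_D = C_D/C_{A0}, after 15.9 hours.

0.570

The intermediate concentration in a first-order A→B→C sequence is C_D = k₁C_{A0}(e^(−k₁t) − e^(−k₂t))/(k₂−k₁).
e^(−k₁t) = e^(−0.214×15.9) = e^(−3.403) = 0.03329; e^(−k₂t) = e^(−0.7330) = 0.4805.
C_D = 0.214×1.85/(0.0461−0.214) × (0.03329−0.4805) = (-2.358)×(-0.4472) = 1.054 mol·L⁻¹.
Y_D = C_D/C_{A0} = 1.054/1.85 = 0.570.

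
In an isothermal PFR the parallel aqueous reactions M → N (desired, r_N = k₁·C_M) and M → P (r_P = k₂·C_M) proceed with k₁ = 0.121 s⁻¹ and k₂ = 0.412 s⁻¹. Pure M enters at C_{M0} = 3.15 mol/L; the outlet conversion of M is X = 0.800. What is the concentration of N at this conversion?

C_M = C_{M0}(1−X) = 0.6300 mol/L.
Both paths are first order in M, so the instantaneous fraction to N is constant: dC_N/d(−C_M) = k₁/(k₁+k₂) = 0.2270.
C_N = 0.2270·(C_{M0}−C_M) = 0.2270×2.520 = 0.572 mol/L.

0.572 mol/L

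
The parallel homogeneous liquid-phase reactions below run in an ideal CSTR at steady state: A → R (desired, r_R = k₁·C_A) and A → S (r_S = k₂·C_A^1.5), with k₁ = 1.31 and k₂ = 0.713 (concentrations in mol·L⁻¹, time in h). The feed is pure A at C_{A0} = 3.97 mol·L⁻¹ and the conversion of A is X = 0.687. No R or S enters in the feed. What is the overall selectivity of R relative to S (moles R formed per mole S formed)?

Exit C_A = C_{A0}(1−X) = 3.97×0.313 = 1.243 mol·L⁻¹.
In a CSTR the entire volume is at exit conditions, so r_R = 1.31×1.243 = 1.628 and r_S = 0.713×1.243^1.5 = 0.9876.
Overall selectivity = C_R/C_S = r_Rτ/(r_Sτ) = r_R/r_S = 1.65.

1.65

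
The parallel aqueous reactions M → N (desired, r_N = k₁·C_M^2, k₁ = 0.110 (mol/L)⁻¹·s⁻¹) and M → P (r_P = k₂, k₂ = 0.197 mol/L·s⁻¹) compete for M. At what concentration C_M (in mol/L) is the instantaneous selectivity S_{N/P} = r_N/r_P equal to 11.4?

4.52 mol/L

S_{N/P} = (k₁/k₂)·C_M^2 ⇒ C_M = (S·k₂/k₁)^(0.5).
= (11.4×0.197/0.110)^(0.5) = (20.42)^(0.5) = 4.52 mol/L.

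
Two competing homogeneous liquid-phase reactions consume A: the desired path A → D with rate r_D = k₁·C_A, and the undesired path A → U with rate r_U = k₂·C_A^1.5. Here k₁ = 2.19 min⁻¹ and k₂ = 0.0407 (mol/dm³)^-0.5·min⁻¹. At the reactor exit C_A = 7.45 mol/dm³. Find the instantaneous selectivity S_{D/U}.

S_{D/U} = r_D/r_U = (k₁·C_A)/(k₂·C_A^1.5) = (k₁/k₂)·C_A^-0.5.
= (2.19×7.450) / (0.0407×7.450^1.5) = 16.32/0.8276 = 19.7.
The undesired path is higher order in A, so low C_A (CSTR or dilute feed) favours D.

19.7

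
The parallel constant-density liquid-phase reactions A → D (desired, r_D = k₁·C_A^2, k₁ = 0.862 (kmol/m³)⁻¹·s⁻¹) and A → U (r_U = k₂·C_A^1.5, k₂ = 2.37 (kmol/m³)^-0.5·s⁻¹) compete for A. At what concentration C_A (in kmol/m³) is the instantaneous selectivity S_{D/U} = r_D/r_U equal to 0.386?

S_{D/U} = (k₁/k₂)·C_A^0.5 ⇒ C_A = (S·k₂/k₁)^(2).
= (0.386×2.37/0.862)^(2) = (1.061)^(2) = 1.13 kmol/m³.

1.13 kmol/m³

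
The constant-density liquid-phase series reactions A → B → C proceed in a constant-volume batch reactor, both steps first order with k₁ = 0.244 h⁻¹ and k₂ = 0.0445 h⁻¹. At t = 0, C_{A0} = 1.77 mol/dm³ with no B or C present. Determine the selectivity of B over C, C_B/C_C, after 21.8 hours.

For first-order series with pure A initially, C_B(t) = k₁C_{A0}/(k₂−k₁)·(e^(−k₁t) − e^(−k₂t)).
e^(−k₁t) = e^(−0.244×21.8) = e^(−5.319) = 0.004897; e^(−k₂t) = e^(−0.9701) = 0.3790.
C_B = 0.244×1.77/(0.0445−0.244) × (0.004897−0.3790) = (-2.165)×(-0.3741) = 0.8100 mol/dm³.
C_A = C_{A0}e^(−k₁t) = 0.008667 mol/dm³, so C_C = C_{A0}−C_A−C_B = 0.9514 mol/dm³; C_B/C_C = 0.851.

0.851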